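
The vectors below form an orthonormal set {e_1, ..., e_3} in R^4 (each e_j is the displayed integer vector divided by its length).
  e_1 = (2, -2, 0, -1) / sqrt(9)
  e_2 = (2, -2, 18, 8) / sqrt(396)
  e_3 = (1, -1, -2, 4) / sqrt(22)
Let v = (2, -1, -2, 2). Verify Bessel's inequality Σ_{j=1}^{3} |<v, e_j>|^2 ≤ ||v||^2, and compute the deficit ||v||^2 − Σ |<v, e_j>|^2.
Σ |<v, e_j>|^2 = 25/2; ||v||^2 = 13; deficit = 1/2

Write each e_j = u_j / sqrt(<u_j, u_j>) where u_j is the displayed integer vector. Then <v, e_j> = <v, u_j> / sqrt(<u_j, u_j>), so |<v, e_j>|^2 = <v, u_j>^2 / <u_j, u_j>.
Coefficients: <v, e_1> = 4/sqrt(9), <v, e_2> = -14/sqrt(396), <v, e_3> = 15/sqrt(22).
Square and sum: Σ |<v, e_j>|^2 = 25/2.
Compute ||v||^2 = v·v = 13.
Deficit = 13 − 25/2 = 1/2 ≥ 0, confirming Bessel's inequality. (The deficit equals ||v − Σ <v,e_j> e_j||^2, the squared distance from v to span{e_j}.)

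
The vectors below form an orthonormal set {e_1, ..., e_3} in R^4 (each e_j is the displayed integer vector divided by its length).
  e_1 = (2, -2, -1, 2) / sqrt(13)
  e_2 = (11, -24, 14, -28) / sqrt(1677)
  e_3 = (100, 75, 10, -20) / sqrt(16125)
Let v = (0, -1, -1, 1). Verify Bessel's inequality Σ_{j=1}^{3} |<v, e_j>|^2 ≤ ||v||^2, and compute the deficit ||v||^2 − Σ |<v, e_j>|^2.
Σ |<v, e_j>|^2 = 14/5; ||v||^2 = 3; deficit = 1/5

Write each e_j = u_j / sqrt(<u_j, u_j>) where u_j is the displayed integer vector. Then <v, e_j> = <v, u_j> / sqrt(<u_j, u_j>), so |<v, e_j>|^2 = <v, u_j>^2 / <u_j, u_j>.
Coefficients: <v, e_1> = 5/sqrt(13), <v, e_2> = -18/sqrt(1677), <v, e_3> = -105/sqrt(16125).
Square and sum: Σ |<v, e_j>|^2 = 14/5.
Compute ||v||^2 = v·v = 3.
Deficit = 3 − 14/5 = 1/5 ≥ 0, confirming Bessel's inequality. (The deficit equals ||v − Σ <v,e_j> e_j||^2, the squared distance from v to span{e_j}.)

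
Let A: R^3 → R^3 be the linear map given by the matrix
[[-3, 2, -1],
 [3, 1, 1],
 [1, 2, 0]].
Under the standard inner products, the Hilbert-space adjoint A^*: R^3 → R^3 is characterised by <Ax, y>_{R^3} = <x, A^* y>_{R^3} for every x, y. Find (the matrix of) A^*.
A^* = A^T =
[[-3, 3, 1],
 [2, 1, 2],
 [-1, 1, 0]]

For real matrices with standard dot products, the defining identity <Ax, y> = <x, A^* y> gives (Ax)^T y = x^T (A^*) y, i.e. x^T A^T y = x^T (A^*) y. Since this holds for all x, y, we must have A^* = A^T. Therefore
A^* =
[[-3, 3, 1],
 [2, 1, 2],
 [-1, 1, 0]].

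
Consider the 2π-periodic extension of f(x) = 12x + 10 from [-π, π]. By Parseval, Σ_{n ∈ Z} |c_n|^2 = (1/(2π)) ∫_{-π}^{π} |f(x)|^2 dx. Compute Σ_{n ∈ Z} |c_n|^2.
Σ |c_n|^2 = 48π^2 + 100

Expand and integrate term by term over [-π, π]:
  ∫ (12x)^2 dx = 144·(2π^3/3); ∫ 2·12·(10)·x dx = 0 (odd integrand); ∫ 10^2 dx = 100·2π.
So (1/(2π)) ∫_{-π}^{π} (12x + 10)^2 dx = 144π^2/3 + 100 = 48π^2 + 100.
Parseval ⇒ Σ |c_n|^2 = 48π^2 + 100.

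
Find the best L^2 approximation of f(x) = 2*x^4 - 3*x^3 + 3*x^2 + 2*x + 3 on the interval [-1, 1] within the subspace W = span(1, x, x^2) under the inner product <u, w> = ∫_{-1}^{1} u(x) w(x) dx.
g(x) = 33*x^2/7 + x/5 + 99/35

The best approximation g ∈ W is the orthogonal projection of f onto W. Writing g = a_0 + a_1 x + a_2 x^2, the coefficients solve the normal equations G · a = b where
  G_{ij} = <φ_i, φ_j> and b_i = <f, φ_i>, with φ_0 = 1, φ_1 = x, φ_2 = x^2.
G =
  [2, 0, 2/3]
  [0, 2/3, 0]
  [2/3, 0, 2/5],
b = (44/5, 2/15, 132/35).
Solving gives a_0 = 99/35, a_1 = 1/5, a_2 = 33/7, so
  g(x) = 33*x^2/7 + x/5 + 99/35.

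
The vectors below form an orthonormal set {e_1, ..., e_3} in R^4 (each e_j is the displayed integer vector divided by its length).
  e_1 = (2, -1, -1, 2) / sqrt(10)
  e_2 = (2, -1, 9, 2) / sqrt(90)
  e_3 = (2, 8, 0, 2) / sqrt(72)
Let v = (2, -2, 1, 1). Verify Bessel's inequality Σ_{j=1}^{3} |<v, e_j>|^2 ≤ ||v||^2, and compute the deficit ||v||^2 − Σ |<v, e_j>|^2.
Σ |<v, e_j>|^2 = 19/2; ||v||^2 = 10; deficit = 1/2

Write each e_j = u_j / sqrt(<u_j, u_j>) where u_j is the displayed integer vector. Then <v, e_j> = <v, u_j> / sqrt(<u_j, u_j>), so |<v, e_j>|^2 = <v, u_j>^2 / <u_j, u_j>.
Coefficients: <v, e_1> = 7/sqrt(10), <v, e_2> = 17/sqrt(90), <v, e_3> = -10/sqrt(72).
Square and sum: Σ |<v, e_j>|^2 = 19/2.
Compute ||v||^2 = v·v = 10.
Deficit = 10 − 19/2 = 1/2 ≥ 0, confirming Bessel's inequality. (The deficit equals ||v − Σ <v,e_j> e_j||^2, the squared distance from v to span{e_j}.)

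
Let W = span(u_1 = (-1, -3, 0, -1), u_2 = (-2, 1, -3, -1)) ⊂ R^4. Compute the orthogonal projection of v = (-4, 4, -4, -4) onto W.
proj_W(v) = (-556/165, 488/165, -28/5, -248/165)

Set up U = [u_1 | ... | u_2] ∈ R^(4×2). The projector onto W = col(U) is P = U (U^T U)^(-1) U^T.
Compute U^T U =
  [11, 0]
  [0, 15],
and U^T v = (-4, 28).
Solve U^T U · c = U^T v for the coefficients: c = (-4/11, 28/15). The projection is proj_W(v) = U c.
Check: (v - proj_W(v)) · u_1 = 0  (should be 0).
Check: (v - proj_W(v)) · u_2 = 0  (should be 0).
Result: proj_W(v) = (-556/165, 488/165, -28/5, -248/165).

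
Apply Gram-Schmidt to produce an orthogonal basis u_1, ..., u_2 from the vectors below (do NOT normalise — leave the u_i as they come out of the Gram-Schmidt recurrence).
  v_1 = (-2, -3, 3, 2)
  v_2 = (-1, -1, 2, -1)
Orthogonal basis:
  u_1 = (-2, -3, 3, 2)
  u_2 = (-4/13, 1/26, 25/26, -22/13)

Apply the Gram-Schmidt recurrence
  u_1 = v_1
  u_i = v_i − Σ_{j<i} ((v_i · u_j) / (u_j · u_j)) · u_j.

Step by step this gives:
  u_1 = (-2, -3, 3, 2)
  u_2 = (-4/13, 1/26, 25/26, -22/13)

Orthogonality check:
  u_2 · u_1 = 0 (should be 0)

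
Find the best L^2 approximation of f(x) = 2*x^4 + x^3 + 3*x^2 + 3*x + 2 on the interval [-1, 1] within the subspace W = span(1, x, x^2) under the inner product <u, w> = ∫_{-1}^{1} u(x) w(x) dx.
g(x) = 33*x^2/7 + 18*x/5 + 64/35

The best approximation g ∈ W is the orthogonal projection of f onto W. Writing g = a_0 + a_1 x + a_2 x^2, the coefficients solve the normal equations G · a = b where
  G_{ij} = <φ_i, φ_j> and b_i = <f, φ_i>, with φ_0 = 1, φ_1 = x, φ_2 = x^2.
G =
  [2, 0, 2/3]
  [0, 2/3, 0]
  [2/3, 0, 2/5],
b = (34/5, 12/5, 326/105).
Solving gives a_0 = 64/35, a_1 = 18/5, a_2 = 33/7, so
  g(x) = 33*x^2/7 + 18*x/5 + 64/35.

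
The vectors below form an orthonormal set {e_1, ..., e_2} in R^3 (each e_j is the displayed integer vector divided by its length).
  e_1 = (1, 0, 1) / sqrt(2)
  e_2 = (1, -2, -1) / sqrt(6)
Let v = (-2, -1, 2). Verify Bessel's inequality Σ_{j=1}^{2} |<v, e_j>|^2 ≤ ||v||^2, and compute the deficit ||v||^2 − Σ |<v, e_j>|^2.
Σ |<v, e_j>|^2 = 2/3; ||v||^2 = 9; deficit = 25/3

Write each e_j = u_j / sqrt(<u_j, u_j>) where u_j is the displayed integer vector. Then <v, e_j> = <v, u_j> / sqrt(<u_j, u_j>), so |<v, e_j>|^2 = <v, u_j>^2 / <u_j, u_j>.
Coefficients: <v, e_1> = 0/sqrt(2), <v, e_2> = -2/sqrt(6).
Square and sum: Σ |<v, e_j>|^2 = 2/3.
Compute ||v||^2 = v·v = 9.
Deficit = 9 − 2/3 = 25/3 ≥ 0, confirming Bessel's inequality. (The deficit equals ||v − Σ <v,e_j> e_j||^2, the squared distance from v to span{e_j}.)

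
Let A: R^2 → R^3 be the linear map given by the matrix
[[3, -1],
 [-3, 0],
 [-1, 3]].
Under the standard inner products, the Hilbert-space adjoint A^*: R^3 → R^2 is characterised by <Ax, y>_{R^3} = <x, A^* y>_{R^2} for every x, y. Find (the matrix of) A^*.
A^* = A^T =
[[3, -3, -1],
 [-1, 0, 3]]

For real matrices with standard dot products, the defining identity <Ax, y> = <x, A^* y> gives (Ax)^T y = x^T (A^*) y, i.e. x^T A^T y = x^T (A^*) y. Since this holds for all x, y, we must have A^* = A^T. Therefore
A^* =
[[3, -3, -1],
 [-1, 0, 3]].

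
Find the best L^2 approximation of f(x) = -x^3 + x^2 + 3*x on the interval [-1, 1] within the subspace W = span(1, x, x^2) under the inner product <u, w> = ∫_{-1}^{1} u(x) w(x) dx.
g(x) = x^2 + 12*x/5

The best approximation g ∈ W is the orthogonal projection of f onto W. Writing g = a_0 + a_1 x + a_2 x^2, the coefficients solve the normal equations G · a = b where
  G_{ij} = <φ_i, φ_j> and b_i = <f, φ_i>, with φ_0 = 1, φ_1 = x, φ_2 = x^2.
G =
  [2, 0, 2/3]
  [0, 2/3, 0]
  [2/3, 0, 2/5],
b = (2/3, 8/5, 2/5).
Solving gives a_0 = 0, a_1 = 12/5, a_2 = 1, so
  g(x) = x^2 + 12*x/5.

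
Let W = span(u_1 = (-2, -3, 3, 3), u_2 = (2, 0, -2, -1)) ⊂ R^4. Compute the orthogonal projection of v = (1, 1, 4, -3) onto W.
proj_W(v) = (-62/55, 171/110, 67/110, -26/55)

Set up U = [u_1 | ... | u_2] ∈ R^(4×2). The projector onto W = col(U) is P = U (U^T U)^(-1) U^T.
Compute U^T U =
  [31, -13]
  [-13, 9],
and U^T v = (-2, -3).
Solve U^T U · c = U^T v for the coefficients: c = (-57/110, -119/110). The projection is proj_W(v) = U c.
Check: (v - proj_W(v)) · u_1 = 0  (should be 0).
Check: (v - proj_W(v)) · u_2 = 0  (should be 0).
Result: proj_W(v) = (-62/55, 171/110, 67/110, -26/55).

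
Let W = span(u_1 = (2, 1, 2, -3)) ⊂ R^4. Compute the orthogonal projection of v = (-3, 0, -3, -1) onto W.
proj_W(v) = (-1, -1/2, -1, 3/2)

Set up U = [u_1 | ... | u_1] ∈ R^(4×1). The projector onto W = col(U) is P = U (U^T U)^(-1) U^T.
Compute U^T U =
  [18],
and U^T v = (-9).
Solve U^T U · c = U^T v for the coefficients: c = (-1/2). The projection is proj_W(v) = U c.
Check: (v - proj_W(v)) · u_1 = 0  (should be 0).
Result: proj_W(v) = (-1, -1/2, -1, 3/2).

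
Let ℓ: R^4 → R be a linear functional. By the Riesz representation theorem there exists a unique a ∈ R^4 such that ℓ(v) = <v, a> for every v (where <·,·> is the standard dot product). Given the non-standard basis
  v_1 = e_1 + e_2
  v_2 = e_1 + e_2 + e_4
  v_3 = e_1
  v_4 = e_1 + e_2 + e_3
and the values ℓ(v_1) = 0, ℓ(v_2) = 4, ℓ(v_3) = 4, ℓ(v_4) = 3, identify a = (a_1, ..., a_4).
a = (4, -4, 3, 4)

Write a = (a_1, ..., a_4) in the standard basis. For each basis vector v_i, ℓ(v_i) = <v_i, a> is a linear equation in the a_j's. Collect the n equations into a matrix system V a = ℓ, where row i of V is v_i (expressed in the standard basis). Since V is invertible (lower-triangular with 1s on the diagonal, up to permutation), solve by back-substitution:
  V =
[[1, 1, 0, 0],
 [1, 1, 0, 1],
 [1, 0, 0, 0],
 [1, 1, 1, 0]]
  V a = (0, 4, 4, 3)
Solving gives a = (4, -4, 3, 4).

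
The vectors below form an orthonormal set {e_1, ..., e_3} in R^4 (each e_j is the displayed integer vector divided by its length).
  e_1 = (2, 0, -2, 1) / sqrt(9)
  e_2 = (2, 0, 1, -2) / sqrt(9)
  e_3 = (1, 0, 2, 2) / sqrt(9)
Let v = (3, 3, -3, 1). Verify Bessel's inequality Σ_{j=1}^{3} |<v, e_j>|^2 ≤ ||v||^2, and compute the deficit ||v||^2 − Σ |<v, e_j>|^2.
Σ |<v, e_j>|^2 = 19; ||v||^2 = 28; deficit = 9

Write each e_j = u_j / sqrt(<u_j, u_j>) where u_j is the displayed integer vector. Then <v, e_j> = <v, u_j> / sqrt(<u_j, u_j>), so |<v, e_j>|^2 = <v, u_j>^2 / <u_j, u_j>.
Coefficients: <v, e_1> = 13/sqrt(9), <v, e_2> = 1/sqrt(9), <v, e_3> = -1/sqrt(9).
Square and sum: Σ |<v, e_j>|^2 = 19.
Compute ||v||^2 = v·v = 28.
Deficit = 28 − 19 = 9 ≥ 0, confirming Bessel's inequality. (The deficit equals ||v − Σ <v,e_j> e_j||^2, the squared distance from v to span{e_j}.)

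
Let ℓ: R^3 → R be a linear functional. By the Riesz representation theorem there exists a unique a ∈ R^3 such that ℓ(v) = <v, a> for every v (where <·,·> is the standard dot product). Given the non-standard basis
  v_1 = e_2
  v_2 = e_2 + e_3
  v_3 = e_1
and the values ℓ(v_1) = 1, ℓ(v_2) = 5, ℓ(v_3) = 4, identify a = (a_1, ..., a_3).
a = (4, 1, 4)

Write a = (a_1, ..., a_3) in the standard basis. For each basis vector v_i, ℓ(v_i) = <v_i, a> is a linear equation in the a_j's. Collect the n equations into a matrix system V a = ℓ, where row i of V is v_i (expressed in the standard basis). Since V is invertible (lower-triangular with 1s on the diagonal, up to permutation), solve by back-substitution:
  V =
[[0, 1, 0],
 [0, 1, 1],
 [1, 0, 0]]
  V a = (1, 5, 4)
Solving gives a = (4, 1, 4).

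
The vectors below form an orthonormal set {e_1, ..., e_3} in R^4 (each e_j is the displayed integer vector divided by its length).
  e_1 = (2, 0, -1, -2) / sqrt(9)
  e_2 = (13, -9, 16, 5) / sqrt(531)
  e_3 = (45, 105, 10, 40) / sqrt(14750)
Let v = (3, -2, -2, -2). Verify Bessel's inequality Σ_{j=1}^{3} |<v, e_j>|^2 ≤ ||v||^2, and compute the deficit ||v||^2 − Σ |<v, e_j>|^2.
Σ |<v, e_j>|^2 = 37/2; ||v||^2 = 21; deficit = 5/2

Write each e_j = u_j / sqrt(<u_j, u_j>) where u_j is the displayed integer vector. Then <v, e_j> = <v, u_j> / sqrt(<u_j, u_j>), so |<v, e_j>|^2 = <v, u_j>^2 / <u_j, u_j>.
Coefficients: <v, e_1> = 12/sqrt(9), <v, e_2> = 15/sqrt(531), <v, e_3> = -175/sqrt(14750).
Square and sum: Σ |<v, e_j>|^2 = 37/2.
Compute ||v||^2 = v·v = 21.
Deficit = 21 − 37/2 = 5/2 ≥ 0, confirming Bessel's inequality. (The deficit equals ||v − Σ <v,e_j> e_j||^2, the squared distance from v to span{e_j}.)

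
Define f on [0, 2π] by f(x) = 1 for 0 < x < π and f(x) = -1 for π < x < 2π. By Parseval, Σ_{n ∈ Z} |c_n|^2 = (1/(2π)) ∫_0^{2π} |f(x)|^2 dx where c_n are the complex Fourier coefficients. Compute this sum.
Σ |c_n|^2 = 1

Parseval equates the L^2 energy of f (normalised by 1/(2π)) with the ℓ^2 sum of its Fourier coefficients: (1/(2π)) ∫_0^{2π} |f|^2 = Σ |c_n|^2.
Compute the left side: (1/(2π)) [∫_0^π 1^2 dx + ∫_π^{2π} (-1)^2 dx] = (1/(2π)) · (1π + 1π) = (1 + 1)/2 = 1.
So Σ_{n ∈ Z} |c_n|^2 = 1.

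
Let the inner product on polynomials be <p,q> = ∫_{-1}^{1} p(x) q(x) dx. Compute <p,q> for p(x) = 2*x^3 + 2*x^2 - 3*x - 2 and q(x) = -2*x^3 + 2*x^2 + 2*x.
<p,q> = -232/105

Expand the product: p(x)·q(x) = -4*x^6 + 14*x^4 + 2*x^3 - 10*x^2 - 4*x.
∫_{-1}^{1} of each monomial x^k gives [2/(k+1) if k even, 0 if k odd]. Integrating term-by-term (or equivalently evaluating the antiderivative F(x) = -4*x^7/7 + 14*x^5/5 + x^4/2 - 10*x^3/3 - 2*x^2 at the endpoints):
  F(1) − F(−1) = -547/210 − (-83/210) = -232/105.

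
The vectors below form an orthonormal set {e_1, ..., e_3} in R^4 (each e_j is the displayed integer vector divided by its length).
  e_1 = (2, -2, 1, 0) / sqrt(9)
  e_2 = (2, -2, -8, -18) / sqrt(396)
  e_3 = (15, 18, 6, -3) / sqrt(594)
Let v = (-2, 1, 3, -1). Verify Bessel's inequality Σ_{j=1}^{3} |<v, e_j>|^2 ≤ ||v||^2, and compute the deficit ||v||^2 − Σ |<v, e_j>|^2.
Σ |<v, e_j>|^2 = 3/2; ||v||^2 = 15; deficit = 27/2

Write each e_j = u_j / sqrt(<u_j, u_j>) where u_j is the displayed integer vector. Then <v, e_j> = <v, u_j> / sqrt(<u_j, u_j>), so |<v, e_j>|^2 = <v, u_j>^2 / <u_j, u_j>.
Coefficients: <v, e_1> = -3/sqrt(9), <v, e_2> = -12/sqrt(396), <v, e_3> = 9/sqrt(594).
Square and sum: Σ |<v, e_j>|^2 = 3/2.
Compute ||v||^2 = v·v = 15.
Deficit = 15 − 3/2 = 27/2 ≥ 0, confirming Bessel's inequality. (The deficit equals ||v − Σ <v,e_j> e_j||^2, the squared distance from v to span{e_j}.)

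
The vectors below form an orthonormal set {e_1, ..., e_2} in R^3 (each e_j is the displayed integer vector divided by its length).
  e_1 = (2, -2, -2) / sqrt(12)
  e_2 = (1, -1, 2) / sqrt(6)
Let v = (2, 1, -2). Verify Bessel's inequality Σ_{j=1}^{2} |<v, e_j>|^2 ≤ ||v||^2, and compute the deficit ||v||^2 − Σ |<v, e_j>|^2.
Σ |<v, e_j>|^2 = 9/2; ||v||^2 = 9; deficit = 9/2

Write each e_j = u_j / sqrt(<u_j, u_j>) where u_j is the displayed integer vector. Then <v, e_j> = <v, u_j> / sqrt(<u_j, u_j>), so |<v, e_j>|^2 = <v, u_j>^2 / <u_j, u_j>.
Coefficients: <v, e_1> = 6/sqrt(12), <v, e_2> = -3/sqrt(6).
Square and sum: Σ |<v, e_j>|^2 = 9/2.
Compute ||v||^2 = v·v = 9.
Deficit = 9 − 9/2 = 9/2 ≥ 0, confirming Bessel's inequality. (The deficit equals ||v − Σ <v,e_j> e_j||^2, the squared distance from v to span{e_j}.)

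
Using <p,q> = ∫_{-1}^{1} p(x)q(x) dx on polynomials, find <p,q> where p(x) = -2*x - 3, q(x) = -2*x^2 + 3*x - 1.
<p,q> = 6

Expand the product: p(x)·q(x) = 4*x^3 - 7*x + 3.
∫_{-1}^{1} of each monomial x^k gives [2/(k+1) if k even, 0 if k odd]. Integrating term-by-term (or equivalently evaluating the antiderivative F(x) = x^4 - 7*x^2/2 + 3*x at the endpoints):
  F(1) − F(−1) = 1/2 − (-11/2) = 6.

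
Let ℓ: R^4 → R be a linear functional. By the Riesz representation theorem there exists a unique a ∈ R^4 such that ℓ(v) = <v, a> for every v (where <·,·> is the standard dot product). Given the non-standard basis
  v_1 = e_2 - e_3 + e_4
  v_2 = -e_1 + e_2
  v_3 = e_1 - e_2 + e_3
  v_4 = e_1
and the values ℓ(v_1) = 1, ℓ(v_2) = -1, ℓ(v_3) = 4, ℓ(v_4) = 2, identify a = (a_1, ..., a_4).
a = (2, 1, 3, 3)

Write a = (a_1, ..., a_4) in the standard basis. For each basis vector v_i, ℓ(v_i) = <v_i, a> is a linear equation in the a_j's. Collect the n equations into a matrix system V a = ℓ, where row i of V is v_i (expressed in the standard basis). Since V is invertible (lower-triangular with 1s on the diagonal, up to permutation), solve by back-substitution:
  V =
[[0, 1, -1, 1],
 [-1, 1, 0, 0],
 [1, -1, 1, 0],
 [1, 0, 0, 0]]
  V a = (1, -1, 4, 2)
Solving gives a = (2, 1, 3, 3).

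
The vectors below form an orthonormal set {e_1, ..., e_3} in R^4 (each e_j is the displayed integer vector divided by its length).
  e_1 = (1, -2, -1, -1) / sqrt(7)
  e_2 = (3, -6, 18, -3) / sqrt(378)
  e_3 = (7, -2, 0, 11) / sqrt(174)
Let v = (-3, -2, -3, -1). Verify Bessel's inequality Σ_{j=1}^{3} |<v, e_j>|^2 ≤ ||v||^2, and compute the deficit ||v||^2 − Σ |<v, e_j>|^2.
Σ |<v, e_j>|^2 = 411/29; ||v||^2 = 23; deficit = 256/29

Write each e_j = u_j / sqrt(<u_j, u_j>) where u_j is the displayed integer vector. Then <v, e_j> = <v, u_j> / sqrt(<u_j, u_j>), so |<v, e_j>|^2 = <v, u_j>^2 / <u_j, u_j>.
Coefficients: <v, e_1> = 5/sqrt(7), <v, e_2> = -48/sqrt(378), <v, e_3> = -28/sqrt(174).
Square and sum: Σ |<v, e_j>|^2 = 411/29.
Compute ||v||^2 = v·v = 23.
Deficit = 23 − 411/29 = 256/29 ≥ 0, confirming Bessel's inequality. (The deficit equals ||v − Σ <v,e_j> e_j||^2, the squared distance from v to span{e_j}.)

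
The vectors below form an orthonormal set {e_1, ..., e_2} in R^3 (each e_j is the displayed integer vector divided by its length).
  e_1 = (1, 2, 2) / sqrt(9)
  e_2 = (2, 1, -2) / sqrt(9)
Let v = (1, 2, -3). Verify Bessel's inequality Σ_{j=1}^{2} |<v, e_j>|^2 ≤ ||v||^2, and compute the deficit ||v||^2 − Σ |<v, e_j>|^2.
Σ |<v, e_j>|^2 = 101/9; ||v||^2 = 14; deficit = 25/9

Write each e_j = u_j / sqrt(<u_j, u_j>) where u_j is the displayed integer vector. Then <v, e_j> = <v, u_j> / sqrt(<u_j, u_j>), so |<v, e_j>|^2 = <v, u_j>^2 / <u_j, u_j>.
Coefficients: <v, e_1> = -1/sqrt(9), <v, e_2> = 10/sqrt(9).
Square and sum: Σ |<v, e_j>|^2 = 101/9.
Compute ||v||^2 = v·v = 14.
Deficit = 14 − 101/9 = 25/9 ≥ 0, confirming Bessel's inequality. (The deficit equals ||v − Σ <v,e_j> e_j||^2, the squared distance from v to span{e_j}.)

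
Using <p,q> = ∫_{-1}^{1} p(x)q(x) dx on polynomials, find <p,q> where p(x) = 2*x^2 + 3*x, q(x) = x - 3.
<p,q> = -2

Expand the product: p(x)·q(x) = 2*x^3 - 3*x^2 - 9*x.
∫_{-1}^{1} of each monomial x^k gives [2/(k+1) if k even, 0 if k odd]. Integrating term-by-term (or equivalently evaluating the antiderivative F(x) = x^4/2 - x^3 - 9*x^2/2 at the endpoints):
  F(1) − F(−1) = -5 − (-3) = -2.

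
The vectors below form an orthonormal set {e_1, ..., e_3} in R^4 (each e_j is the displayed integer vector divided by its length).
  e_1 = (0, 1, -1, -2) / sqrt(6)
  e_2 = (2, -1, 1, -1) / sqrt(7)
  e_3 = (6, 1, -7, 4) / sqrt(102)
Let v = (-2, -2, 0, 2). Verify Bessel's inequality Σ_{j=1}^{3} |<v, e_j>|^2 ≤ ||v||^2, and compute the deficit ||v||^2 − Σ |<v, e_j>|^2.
Σ |<v, e_j>|^2 = 1028/119; ||v||^2 = 12; deficit = 400/119

Write each e_j = u_j / sqrt(<u_j, u_j>) where u_j is the displayed integer vector. Then <v, e_j> = <v, u_j> / sqrt(<u_j, u_j>), so |<v, e_j>|^2 = <v, u_j>^2 / <u_j, u_j>.
Coefficients: <v, e_1> = -6/sqrt(6), <v, e_2> = -4/sqrt(7), <v, e_3> = -6/sqrt(102).
Square and sum: Σ |<v, e_j>|^2 = 1028/119.
Compute ||v||^2 = v·v = 12.
Deficit = 12 − 1028/119 = 400/119 ≥ 0, confirming Bessel's inequality. (The deficit equals ||v − Σ <v,e_j> e_j||^2, the squared distance from v to span{e_j}.)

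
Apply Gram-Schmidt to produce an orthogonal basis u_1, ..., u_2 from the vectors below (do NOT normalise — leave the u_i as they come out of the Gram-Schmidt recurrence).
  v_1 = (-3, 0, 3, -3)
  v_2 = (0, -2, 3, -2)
Orthogonal basis:
  u_1 = (-3, 0, 3, -3)
  u_2 = (5/3, -2, 4/3, -1/3)

Apply the Gram-Schmidt recurrence
  u_1 = v_1
  u_i = v_i − Σ_{j<i} ((v_i · u_j) / (u_j · u_j)) · u_j.

Step by step this gives:
  u_1 = (-3, 0, 3, -3)
  u_2 = (5/3, -2, 4/3, -1/3)

Orthogonality check:
  u_2 · u_1 = 0 (should be 0)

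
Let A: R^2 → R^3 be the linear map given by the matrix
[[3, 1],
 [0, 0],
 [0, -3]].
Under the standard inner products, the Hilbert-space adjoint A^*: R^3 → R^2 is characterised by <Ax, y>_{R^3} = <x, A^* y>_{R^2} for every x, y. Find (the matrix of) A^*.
A^* = A^T =
[[3, 0, 0],
 [1, 0, -3]]

For real matrices with standard dot products, the defining identity <Ax, y> = <x, A^* y> gives (Ax)^T y = x^T (A^*) y, i.e. x^T A^T y = x^T (A^*) y. Since this holds for all x, y, we must have A^* = A^T. Therefore
A^* =
[[3, 0, 0],
 [1, 0, -3]].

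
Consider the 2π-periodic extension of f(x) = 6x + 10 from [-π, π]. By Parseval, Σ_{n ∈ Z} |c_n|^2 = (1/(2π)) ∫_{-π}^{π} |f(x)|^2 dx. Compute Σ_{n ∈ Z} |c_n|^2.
Σ |c_n|^2 = 12π^2 + 100

Expand and integrate term by term over [-π, π]:
  ∫ (6x)^2 dx = 36·(2π^3/3); ∫ 2·6·(10)·x dx = 0 (odd integrand); ∫ 10^2 dx = 100·2π.
So (1/(2π)) ∫_{-π}^{π} (6x + 10)^2 dx = 36π^2/3 + 100 = 12π^2 + 100.
Parseval ⇒ Σ |c_n|^2 = 12π^2 + 100.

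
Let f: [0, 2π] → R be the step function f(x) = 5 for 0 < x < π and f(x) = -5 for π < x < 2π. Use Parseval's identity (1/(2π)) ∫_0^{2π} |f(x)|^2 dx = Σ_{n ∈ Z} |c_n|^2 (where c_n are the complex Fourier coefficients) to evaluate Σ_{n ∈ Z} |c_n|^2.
Σ |c_n|^2 = 25

Parseval equates the L^2 energy of f (normalised by 1/(2π)) with the ℓ^2 sum of its Fourier coefficients: (1/(2π)) ∫_0^{2π} |f|^2 = Σ |c_n|^2.
Compute the left side: (1/(2π)) [∫_0^π 5^2 dx + ∫_π^{2π} (-5)^2 dx] = (1/(2π)) · (25π + 25π) = (25 + 25)/2 = 25.
So Σ_{n ∈ Z} |c_n|^2 = 25.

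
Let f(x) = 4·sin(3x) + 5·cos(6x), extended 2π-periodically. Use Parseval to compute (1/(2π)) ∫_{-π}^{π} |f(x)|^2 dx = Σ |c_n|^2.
Σ |c_n|^2 = 41/2

Expand |f|^2 and use orthogonality of {sin(nx), cos(mx)} on [-π, π]:
  ∫_{-π}^{π} sin(nx)^2 dx = π, ∫ cos(mx)^2 dx = π, and cross terms integrate to 0.
So ∫_{-π}^{π} f(x)^2 dx = 4^2 · π + 5^2 · π = (16 + 25)π.
Divide by 2π: (16 + 25)/2 = 41/2.
By Parseval, this equals Σ |c_n|^2.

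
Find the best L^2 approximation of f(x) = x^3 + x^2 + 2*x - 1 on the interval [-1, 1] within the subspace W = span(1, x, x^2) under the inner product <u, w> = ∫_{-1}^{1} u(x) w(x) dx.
g(x) = x^2 + 13*x/5 - 1

The best approximation g ∈ W is the orthogonal projection of f onto W. Writing g = a_0 + a_1 x + a_2 x^2, the coefficients solve the normal equations G · a = b where
  G_{ij} = <φ_i, φ_j> and b_i = <f, φ_i>, with φ_0 = 1, φ_1 = x, φ_2 = x^2.
G =
  [2, 0, 2/3]
  [0, 2/3, 0]
  [2/3, 0, 2/5],
b = (-4/3, 26/15, -4/15).
Solving gives a_0 = -1, a_1 = 13/5, a_2 = 1, so
  g(x) = x^2 + 13*x/5 - 1.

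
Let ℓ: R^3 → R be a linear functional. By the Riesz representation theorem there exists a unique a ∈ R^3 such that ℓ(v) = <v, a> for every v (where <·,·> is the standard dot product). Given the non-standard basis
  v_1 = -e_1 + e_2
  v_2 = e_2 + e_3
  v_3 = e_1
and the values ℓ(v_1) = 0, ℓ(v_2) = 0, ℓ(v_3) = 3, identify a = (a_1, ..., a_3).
a = (3, 3, -3)

Write a = (a_1, ..., a_3) in the standard basis. For each basis vector v_i, ℓ(v_i) = <v_i, a> is a linear equation in the a_j's. Collect the n equations into a matrix system V a = ℓ, where row i of V is v_i (expressed in the standard basis). Since V is invertible (lower-triangular with 1s on the diagonal, up to permutation), solve by back-substitution:
  V =
[[-1, 1, 0],
 [0, 1, 1],
 [1, 0, 0]]
  V a = (0, 0, 3)
Solving gives a = (3, 3, -3).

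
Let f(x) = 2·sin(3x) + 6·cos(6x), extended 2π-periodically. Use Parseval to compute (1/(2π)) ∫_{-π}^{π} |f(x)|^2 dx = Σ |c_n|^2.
Σ |c_n|^2 = 20

Expand |f|^2 and use orthogonality of {sin(nx), cos(mx)} on [-π, π]:
  ∫_{-π}^{π} sin(nx)^2 dx = π, ∫ cos(mx)^2 dx = π, and cross terms integrate to 0.
So ∫_{-π}^{π} f(x)^2 dx = 2^2 · π + 6^2 · π = (4 + 36)π.
Divide by 2π: (4 + 36)/2 = 20.
By Parseval, this equals Σ |c_n|^2.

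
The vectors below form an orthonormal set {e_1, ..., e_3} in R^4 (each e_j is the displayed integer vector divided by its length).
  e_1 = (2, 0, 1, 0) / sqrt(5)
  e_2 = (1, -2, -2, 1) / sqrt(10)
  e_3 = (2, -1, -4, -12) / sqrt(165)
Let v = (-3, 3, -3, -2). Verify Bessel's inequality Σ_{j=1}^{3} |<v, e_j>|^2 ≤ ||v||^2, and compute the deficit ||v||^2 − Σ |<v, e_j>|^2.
Σ |<v, e_j>|^2 = 2543/110; ||v||^2 = 31; deficit = 867/110

Write each e_j = u_j / sqrt(<u_j, u_j>) where u_j is the displayed integer vector. Then <v, e_j> = <v, u_j> / sqrt(<u_j, u_j>), so |<v, e_j>|^2 = <v, u_j>^2 / <u_j, u_j>.
Coefficients: <v, e_1> = -9/sqrt(5), <v, e_2> = -5/sqrt(10), <v, e_3> = 27/sqrt(165).
Square and sum: Σ |<v, e_j>|^2 = 2543/110.
Compute ||v||^2 = v·v = 31.
Deficit = 31 − 2543/110 = 867/110 ≥ 0, confirming Bessel's inequality. (The deficit equals ||v − Σ <v,e_j> e_j||^2, the squared distance from v to span{e_j}.)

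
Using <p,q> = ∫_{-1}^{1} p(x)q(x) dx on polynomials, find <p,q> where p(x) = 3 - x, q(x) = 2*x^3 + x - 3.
<p,q> = -292/15

Expand the product: p(x)·q(x) = -2*x^4 + 6*x^3 - x^2 + 6*x - 9.
∫_{-1}^{1} of each monomial x^k gives [2/(k+1) if k even, 0 if k odd]. Integrating term-by-term (or equivalently evaluating the antiderivative F(x) = -2*x^5/5 + 3*x^4/2 - x^3/3 + 3*x^2 - 9*x at the endpoints):
  F(1) − F(−1) = -157/30 − (427/30) = -292/15.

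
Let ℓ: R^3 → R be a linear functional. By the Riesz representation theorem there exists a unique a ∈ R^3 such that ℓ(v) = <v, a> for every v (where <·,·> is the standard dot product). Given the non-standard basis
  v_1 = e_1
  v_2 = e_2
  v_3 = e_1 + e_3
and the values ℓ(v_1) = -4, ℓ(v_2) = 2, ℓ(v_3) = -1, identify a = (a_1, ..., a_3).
a = (-4, 2, 3)

Write a = (a_1, ..., a_3) in the standard basis. For each basis vector v_i, ℓ(v_i) = <v_i, a> is a linear equation in the a_j's. Collect the n equations into a matrix system V a = ℓ, where row i of V is v_i (expressed in the standard basis). Since V is invertible (lower-triangular with 1s on the diagonal, up to permutation), solve by back-substitution:
  V =
[[1, 0, 0],
 [0, 1, 0],
 [1, 0, 1]]
  V a = (-4, 2, -1)
Solving gives a = (-4, 2, 3).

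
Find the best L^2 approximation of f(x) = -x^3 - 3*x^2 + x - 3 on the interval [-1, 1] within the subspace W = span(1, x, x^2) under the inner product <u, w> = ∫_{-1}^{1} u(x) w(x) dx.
g(x) = -3*x^2 + 2*x/5 - 3

The best approximation g ∈ W is the orthogonal projection of f onto W. Writing g = a_0 + a_1 x + a_2 x^2, the coefficients solve the normal equations G · a = b where
  G_{ij} = <φ_i, φ_j> and b_i = <f, φ_i>, with φ_0 = 1, φ_1 = x, φ_2 = x^2.
G =
  [2, 0, 2/3]
  [0, 2/3, 0]
  [2/3, 0, 2/5],
b = (-8, 4/15, -16/5).
Solving gives a_0 = -3, a_1 = 2/5, a_2 = -3, so
  g(x) = -3*x^2 + 2*x/5 - 3.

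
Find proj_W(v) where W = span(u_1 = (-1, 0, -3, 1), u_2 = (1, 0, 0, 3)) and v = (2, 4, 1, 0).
proj_W(v) = (43/53, 0, 81/53, 21/53)

Set up U = [u_1 | ... | u_2] ∈ R^(4×2). The projector onto W = col(U) is P = U (U^T U)^(-1) U^T.
Compute U^T U =
  [11, 2]
  [2, 10],
and U^T v = (-5, 2).
Solve U^T U · c = U^T v for the coefficients: c = (-27/53, 16/53). The projection is proj_W(v) = U c.
Check: (v - proj_W(v)) · u_1 = 0  (should be 0).
Check: (v - proj_W(v)) · u_2 = 0  (should be 0).
Result: proj_W(v) = (43/53, 0, 81/53, 21/53).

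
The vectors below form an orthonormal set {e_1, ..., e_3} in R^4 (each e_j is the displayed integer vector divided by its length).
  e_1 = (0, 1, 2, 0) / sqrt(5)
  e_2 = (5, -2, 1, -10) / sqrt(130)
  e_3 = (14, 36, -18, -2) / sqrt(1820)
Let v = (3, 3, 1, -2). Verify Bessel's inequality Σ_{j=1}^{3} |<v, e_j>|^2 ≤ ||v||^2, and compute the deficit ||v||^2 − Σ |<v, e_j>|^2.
Σ |<v, e_j>|^2 = 773/35; ||v||^2 = 23; deficit = 32/35

Write each e_j = u_j / sqrt(<u_j, u_j>) where u_j is the displayed integer vector. Then <v, e_j> = <v, u_j> / sqrt(<u_j, u_j>), so |<v, e_j>|^2 = <v, u_j>^2 / <u_j, u_j>.
Coefficients: <v, e_1> = 5/sqrt(5), <v, e_2> = 30/sqrt(130), <v, e_3> = 136/sqrt(1820).
Square and sum: Σ |<v, e_j>|^2 = 773/35.
Compute ||v||^2 = v·v = 23.
Deficit = 23 − 773/35 = 32/35 ≥ 0, confirming Bessel's inequality. (The deficit equals ||v − Σ <v,e_j> e_j||^2, the squared distance from v to span{e_j}.)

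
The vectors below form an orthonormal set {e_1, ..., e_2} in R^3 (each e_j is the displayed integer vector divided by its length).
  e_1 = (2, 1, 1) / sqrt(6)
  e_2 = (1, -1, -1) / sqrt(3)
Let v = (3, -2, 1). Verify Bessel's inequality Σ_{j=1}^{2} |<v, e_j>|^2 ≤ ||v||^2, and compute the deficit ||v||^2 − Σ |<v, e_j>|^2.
Σ |<v, e_j>|^2 = 19/2; ||v||^2 = 14; deficit = 9/2

Write each e_j = u_j / sqrt(<u_j, u_j>) where u_j is the displayed integer vector. Then <v, e_j> = <v, u_j> / sqrt(<u_j, u_j>), so |<v, e_j>|^2 = <v, u_j>^2 / <u_j, u_j>.
Coefficients: <v, e_1> = 5/sqrt(6), <v, e_2> = 4/sqrt(3).
Square and sum: Σ |<v, e_j>|^2 = 19/2.
Compute ||v||^2 = v·v = 14.
Deficit = 14 − 19/2 = 9/2 ≥ 0, confirming Bessel's inequality. (The deficit equals ||v − Σ <v,e_j> e_j||^2, the squared distance from v to span{e_j}.)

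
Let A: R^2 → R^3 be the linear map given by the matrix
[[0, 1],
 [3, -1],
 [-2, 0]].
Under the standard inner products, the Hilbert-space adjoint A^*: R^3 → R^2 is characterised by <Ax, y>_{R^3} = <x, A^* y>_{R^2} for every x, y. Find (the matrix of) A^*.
A^* = A^T =
[[0, 3, -2],
 [1, -1, 0]]

For real matrices with standard dot products, the defining identity <Ax, y> = <x, A^* y> gives (Ax)^T y = x^T (A^*) y, i.e. x^T A^T y = x^T (A^*) y. Since this holds for all x, y, we must have A^* = A^T. Therefore
A^* =
[[0, 3, -2],
 [1, -1, 0]].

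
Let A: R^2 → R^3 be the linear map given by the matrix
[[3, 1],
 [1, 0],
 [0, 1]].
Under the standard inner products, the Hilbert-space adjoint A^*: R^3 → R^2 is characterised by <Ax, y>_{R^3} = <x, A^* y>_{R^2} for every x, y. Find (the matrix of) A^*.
A^* = A^T =
[[3, 1, 0],
 [1, 0, 1]]

For real matrices with standard dot products, the defining identity <Ax, y> = <x, A^* y> gives (Ax)^T y = x^T (A^*) y, i.e. x^T A^T y = x^T (A^*) y. Since this holds for all x, y, we must have A^* = A^T. Therefore
A^* =
[[3, 1, 0],
 [1, 0, 1]].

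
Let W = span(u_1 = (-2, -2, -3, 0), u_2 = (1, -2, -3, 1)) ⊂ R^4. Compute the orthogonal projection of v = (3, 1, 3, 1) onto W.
proj_W(v) = (212/67, 110/67, 165/67, 34/67)

Set up U = [u_1 | ... | u_2] ∈ R^(4×2). The projector onto W = col(U) is P = U (U^T U)^(-1) U^T.
Compute U^T U =
  [17, 11]
  [11, 15],
and U^T v = (-17, -7).
Solve U^T U · c = U^T v for the coefficients: c = (-89/67, 34/67). The projection is proj_W(v) = U c.
Check: (v - proj_W(v)) · u_1 = 0  (should be 0).
Check: (v - proj_W(v)) · u_2 = 0  (should be 0).
Result: proj_W(v) = (212/67, 110/67, 165/67, 34/67).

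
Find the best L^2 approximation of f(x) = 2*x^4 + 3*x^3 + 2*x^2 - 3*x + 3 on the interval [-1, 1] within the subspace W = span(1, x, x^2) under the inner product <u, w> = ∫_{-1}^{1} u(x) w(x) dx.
g(x) = 26*x^2/7 - 6*x/5 + 99/35

The best approximation g ∈ W is the orthogonal projection of f onto W. Writing g = a_0 + a_1 x + a_2 x^2, the coefficients solve the normal equations G · a = b where
  G_{ij} = <φ_i, φ_j> and b_i = <f, φ_i>, with φ_0 = 1, φ_1 = x, φ_2 = x^2.
G =
  [2, 0, 2/3]
  [0, 2/3, 0]
  [2/3, 0, 2/5],
b = (122/15, -4/5, 118/35).
Solving gives a_0 = 99/35, a_1 = -6/5, a_2 = 26/7, so
  g(x) = 26*x^2/7 - 6*x/5 + 99/35.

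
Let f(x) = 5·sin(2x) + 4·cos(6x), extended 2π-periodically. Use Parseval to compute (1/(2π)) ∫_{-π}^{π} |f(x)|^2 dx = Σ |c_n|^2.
Σ |c_n|^2 = 41/2

Expand |f|^2 and use orthogonality of {sin(nx), cos(mx)} on [-π, π]:
  ∫_{-π}^{π} sin(nx)^2 dx = π, ∫ cos(mx)^2 dx = π, and cross terms integrate to 0.
So ∫_{-π}^{π} f(x)^2 dx = 5^2 · π + 4^2 · π = (25 + 16)π.
Divide by 2π: (25 + 16)/2 = 41/2.
By Parseval, this equals Σ |c_n|^2.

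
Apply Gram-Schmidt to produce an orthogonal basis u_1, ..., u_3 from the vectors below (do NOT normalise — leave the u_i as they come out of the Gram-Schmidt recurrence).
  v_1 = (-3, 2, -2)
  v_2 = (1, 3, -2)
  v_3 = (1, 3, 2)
Orthogonal basis:
  u_1 = (-3, 2, -2)
  u_2 = (38/17, 37/17, -20/17)
  u_3 = (-88/189, 352/189, 484/189)

Apply the Gram-Schmidt recurrence
  u_1 = v_1
  u_i = v_i − Σ_{j<i} ((v_i · u_j) / (u_j · u_j)) · u_j.

Step by step this gives:
  u_1 = (-3, 2, -2)
  u_2 = (38/17, 37/17, -20/17)
  u_3 = (-88/189, 352/189, 484/189)

Orthogonality check:
  u_2 · u_1 = 0 (should be 0)
  u_3 · u_1 = 0 (should be 0)
  u_3 · u_2 = 0 (should be 0)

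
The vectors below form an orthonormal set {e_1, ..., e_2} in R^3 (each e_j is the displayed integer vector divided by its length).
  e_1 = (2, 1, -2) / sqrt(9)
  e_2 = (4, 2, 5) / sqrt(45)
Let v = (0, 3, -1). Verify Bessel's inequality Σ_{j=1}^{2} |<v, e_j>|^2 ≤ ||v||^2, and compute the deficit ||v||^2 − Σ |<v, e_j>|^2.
Σ |<v, e_j>|^2 = 14/5; ||v||^2 = 10; deficit = 36/5

Write each e_j = u_j / sqrt(<u_j, u_j>) where u_j is the displayed integer vector. Then <v, e_j> = <v, u_j> / sqrt(<u_j, u_j>), so |<v, e_j>|^2 = <v, u_j>^2 / <u_j, u_j>.
Coefficients: <v, e_1> = 5/sqrt(9), <v, e_2> = 1/sqrt(45).
Square and sum: Σ |<v, e_j>|^2 = 14/5.
Compute ||v||^2 = v·v = 10.
Deficit = 10 − 14/5 = 36/5 ≥ 0, confirming Bessel's inequality. (The deficit equals ||v − Σ <v,e_j> e_j||^2, the squared distance from v to span{e_j}.)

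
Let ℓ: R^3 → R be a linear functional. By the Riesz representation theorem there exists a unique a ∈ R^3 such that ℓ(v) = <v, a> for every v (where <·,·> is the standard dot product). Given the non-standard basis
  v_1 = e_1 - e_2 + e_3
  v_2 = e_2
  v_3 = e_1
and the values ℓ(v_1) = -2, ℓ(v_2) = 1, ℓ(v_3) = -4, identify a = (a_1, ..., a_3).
a = (-4, 1, 3)

Write a = (a_1, ..., a_3) in the standard basis. For each basis vector v_i, ℓ(v_i) = <v_i, a> is a linear equation in the a_j's. Collect the n equations into a matrix system V a = ℓ, where row i of V is v_i (expressed in the standard basis). Since V is invertible (lower-triangular with 1s on the diagonal, up to permutation), solve by back-substitution:
  V =
[[1, -1, 1],
 [0, 1, 0],
 [1, 0, 0]]
  V a = (-2, 1, -4)
Solving gives a = (-4, 1, 3).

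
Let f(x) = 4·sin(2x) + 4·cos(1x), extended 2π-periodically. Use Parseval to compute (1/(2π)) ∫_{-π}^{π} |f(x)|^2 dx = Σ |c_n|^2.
Σ |c_n|^2 = 16

Expand |f|^2 and use orthogonality of {sin(nx), cos(mx)} on [-π, π]:
  ∫_{-π}^{π} sin(nx)^2 dx = π, ∫ cos(mx)^2 dx = π, and cross terms integrate to 0.
So ∫_{-π}^{π} f(x)^2 dx = 4^2 · π + 4^2 · π = (16 + 16)π.
Divide by 2π: (16 + 16)/2 = 16.
By Parseval, this equals Σ |c_n|^2.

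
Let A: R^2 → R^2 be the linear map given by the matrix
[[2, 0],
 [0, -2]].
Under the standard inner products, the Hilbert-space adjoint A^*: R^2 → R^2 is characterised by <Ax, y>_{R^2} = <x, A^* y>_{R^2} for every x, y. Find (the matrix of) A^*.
A^* = A^T =
[[2, 0],
 [0, -2]]

For real matrices with standard dot products, the defining identity <Ax, y> = <x, A^* y> gives (Ax)^T y = x^T (A^*) y, i.e. x^T A^T y = x^T (A^*) y. Since this holds for all x, y, we must have A^* = A^T. Therefore
A^* =
[[2, 0],
 [0, -2]].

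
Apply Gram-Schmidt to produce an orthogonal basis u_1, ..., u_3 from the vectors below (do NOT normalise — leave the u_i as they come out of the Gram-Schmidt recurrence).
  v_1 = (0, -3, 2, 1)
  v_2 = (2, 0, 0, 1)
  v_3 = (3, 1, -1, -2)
Orthogonal basis:
  u_1 = (0, -3, 2, 1)
  u_2 = (2, 3/14, -1/7, 13/14)
  u_3 = (27/23, -16/23, 3/23, -54/23)

Apply the Gram-Schmidt recurrence
  u_1 = v_1
  u_i = v_i − Σ_{j<i} ((v_i · u_j) / (u_j · u_j)) · u_j.

Step by step this gives:
  u_1 = (0, -3, 2, 1)
  u_2 = (2, 3/14, -1/7, 13/14)
  u_3 = (27/23, -16/23, 3/23, -54/23)

Orthogonality check:
  u_2 · u_1 = 0 (should be 0)
  u_3 · u_1 = 0 (should be 0)
  u_3 · u_2 = 0 (should be 0)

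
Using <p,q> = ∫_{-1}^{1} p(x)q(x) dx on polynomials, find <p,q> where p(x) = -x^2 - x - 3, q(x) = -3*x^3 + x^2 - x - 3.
<p,q> = 292/15

Expand the product: p(x)·q(x) = 3*x^5 + 2*x^4 + 9*x^3 + x^2 + 6*x + 9.
∫_{-1}^{1} of each monomial x^k gives [2/(k+1) if k even, 0 if k odd]. Integrating term-by-term (or equivalently evaluating the antiderivative F(x) = x^6/2 + 2*x^5/5 + 9*x^4/4 + x^3/3 + 3*x^2 + 9*x at the endpoints):
  F(1) − F(−1) = 929/60 − (-239/60) = 292/15.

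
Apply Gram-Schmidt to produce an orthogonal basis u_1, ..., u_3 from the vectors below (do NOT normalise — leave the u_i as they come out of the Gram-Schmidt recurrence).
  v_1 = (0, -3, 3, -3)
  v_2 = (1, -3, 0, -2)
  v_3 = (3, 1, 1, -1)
Orthogonal basis:
  u_1 = (0, -3, 3, -3)
  u_2 = (1, -4/3, -5/3, -1/3)
  u_3 = (50/17, 24/17, 13/17, -11/17)

Apply the Gram-Schmidt recurrence
  u_1 = v_1
  u_i = v_i − Σ_{j<i} ((v_i · u_j) / (u_j · u_j)) · u_j.

Step by step this gives:
  u_1 = (0, -3, 3, -3)
  u_2 = (1, -4/3, -5/3, -1/3)
  u_3 = (50/17, 24/17, 13/17, -11/17)

Orthogonality check:
  u_2 · u_1 = 0 (should be 0)
  u_3 · u_1 = 0 (should be 0)
  u_3 · u_2 = 0 (should be 0)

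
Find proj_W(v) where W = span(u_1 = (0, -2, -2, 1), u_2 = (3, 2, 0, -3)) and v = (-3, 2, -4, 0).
proj_W(v) = (-51/149, -140/149, -106/149, 104/149)

Set up U = [u_1 | ... | u_2] ∈ R^(4×2). The projector onto W = col(U) is P = U (U^T U)^(-1) U^T.
Compute U^T U =
  [9, -7]
  [-7, 22],
and U^T v = (4, -5).
Solve U^T U · c = U^T v for the coefficients: c = (53/149, -17/149). The projection is proj_W(v) = U c.
Check: (v - proj_W(v)) · u_1 = 0  (should be 0).
Check: (v - proj_W(v)) · u_2 = 0  (should be 0).
Result: proj_W(v) = (-51/149, -140/149, -106/149, 104/149).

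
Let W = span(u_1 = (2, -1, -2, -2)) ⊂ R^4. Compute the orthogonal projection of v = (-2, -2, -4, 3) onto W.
proj_W(v) = (0, 0, 0, 0)

Set up U = [u_1 | ... | u_1] ∈ R^(4×1). The projector onto W = col(U) is P = U (U^T U)^(-1) U^T.
Compute U^T U =
  [13],
and U^T v = (0).
Solve U^T U · c = U^T v for the coefficients: c = (0). The projection is proj_W(v) = U c.
Check: (v - proj_W(v)) · u_1 = 0  (should be 0).
Result: proj_W(v) = (0, 0, 0, 0).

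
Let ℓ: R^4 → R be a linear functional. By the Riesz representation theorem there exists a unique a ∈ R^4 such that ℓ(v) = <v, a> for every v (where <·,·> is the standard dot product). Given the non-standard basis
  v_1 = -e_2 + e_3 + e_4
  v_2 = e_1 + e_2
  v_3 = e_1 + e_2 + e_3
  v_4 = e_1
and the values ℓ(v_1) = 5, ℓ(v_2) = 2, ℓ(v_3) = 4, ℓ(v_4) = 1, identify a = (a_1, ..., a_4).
a = (1, 1, 2, 4)

Write a = (a_1, ..., a_4) in the standard basis. For each basis vector v_i, ℓ(v_i) = <v_i, a> is a linear equation in the a_j's. Collect the n equations into a matrix system V a = ℓ, where row i of V is v_i (expressed in the standard basis). Since V is invertible (lower-triangular with 1s on the diagonal, up to permutation), solve by back-substitution:
  V =
[[0, -1, 1, 1],
 [1, 1, 0, 0],
 [1, 1, 1, 0],
 [1, 0, 0, 0]]
  V a = (5, 2, 4, 1)
Solving gives a = (1, 1, 2, 4).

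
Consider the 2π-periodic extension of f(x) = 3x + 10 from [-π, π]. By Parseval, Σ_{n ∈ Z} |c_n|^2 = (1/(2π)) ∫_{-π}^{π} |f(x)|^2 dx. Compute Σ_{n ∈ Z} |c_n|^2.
Σ |c_n|^2 = 3π^2 + 100

Expand and integrate term by term over [-π, π]:
  ∫ (3x)^2 dx = 9·(2π^3/3); ∫ 2·3·(10)·x dx = 0 (odd integrand); ∫ 10^2 dx = 100·2π.
So (1/(2π)) ∫_{-π}^{π} (3x + 10)^2 dx = 9π^2/3 + 100 = 3π^2 + 100.
Parseval ⇒ Σ |c_n|^2 = 3π^2 + 100.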